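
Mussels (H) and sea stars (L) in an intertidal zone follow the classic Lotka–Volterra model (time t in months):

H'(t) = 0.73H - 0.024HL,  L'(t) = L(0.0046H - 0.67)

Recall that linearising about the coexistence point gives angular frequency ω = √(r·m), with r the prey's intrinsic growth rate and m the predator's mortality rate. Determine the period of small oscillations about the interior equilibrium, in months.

Here r = 0.73 and m = 0.67, so r·m = 0.489.
ω = √0.489 = 0.699 per month, hence T = 2π/ω ≈ 8.98 months.

T ≈ 8.98 months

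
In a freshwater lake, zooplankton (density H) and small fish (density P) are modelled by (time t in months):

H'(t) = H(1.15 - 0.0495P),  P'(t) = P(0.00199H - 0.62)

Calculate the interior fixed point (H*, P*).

H* ≈ 312, P* ≈ 23.2

Set dP/dt = 0 with P > 0: 0.00199H - 0.62 = 0, so H* = 0.62/0.00199 = 312.
Set dH/dt = 0 with H > 0: 1.15 - 0.0495P = 0, so P* = 1.15/0.0495 = 23.2.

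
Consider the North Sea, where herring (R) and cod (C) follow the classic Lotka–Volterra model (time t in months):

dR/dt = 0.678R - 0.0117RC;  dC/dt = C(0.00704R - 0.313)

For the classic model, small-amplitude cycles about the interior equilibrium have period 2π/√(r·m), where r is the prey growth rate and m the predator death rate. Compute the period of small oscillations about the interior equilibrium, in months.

Here r = 0.678 and m = 0.313, so r·m = 0.212.
ω = √0.212 = 0.461 per month, hence T = 2π/ω ≈ 13.6 months.

T ≈ 13.6 months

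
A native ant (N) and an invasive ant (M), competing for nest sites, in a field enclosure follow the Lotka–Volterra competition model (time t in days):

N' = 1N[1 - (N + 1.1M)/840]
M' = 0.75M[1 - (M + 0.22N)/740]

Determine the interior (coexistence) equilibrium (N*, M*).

N* ≈ 34.3, M* ≈ 732

Setting both brackets to zero gives the nullclines N + 1.1M = 840 and 0.22N + M = 740.
Substituting M = 740 - 0.22N into the first: N(1 - 1.1·0.22) = 840 - 1.1·740.
So N* = 26/0.758 = 34.3, and then M* = 740 - 0.22·34.3 = 732.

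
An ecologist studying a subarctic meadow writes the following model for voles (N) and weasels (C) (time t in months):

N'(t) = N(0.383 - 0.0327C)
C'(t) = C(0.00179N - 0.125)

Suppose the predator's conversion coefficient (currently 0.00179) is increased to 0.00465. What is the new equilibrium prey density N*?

N* ≈ 26.9

At the interior fixed point, setting dC/dt = 0 with C > 0 fixes N* = (predator death rate)/(NC coefficient) — independent of the other coefficients.
With the change, N* = 0.125/0.00465 = 26.9; it falls from 69.8.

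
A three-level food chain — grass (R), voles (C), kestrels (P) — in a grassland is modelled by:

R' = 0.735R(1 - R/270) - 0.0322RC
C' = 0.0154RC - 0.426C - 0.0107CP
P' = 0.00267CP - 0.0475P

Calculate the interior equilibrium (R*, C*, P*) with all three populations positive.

R* ≈ 59.6, C* ≈ 17.8, P* ≈ 45.9

From dP/dt = 0: 0.00267C* = 0.0475, so C* = 17.8.
From dR/dt = 0: 0.735(1 - R*/270) = 0.0322·17.8, giving R* = 270·(1 - 0.779) = 59.6.
From dC/dt = 0: 0.0154·59.6 - 0.426 = 0.0107P*, so P* = 0.491/0.0107 = 45.9.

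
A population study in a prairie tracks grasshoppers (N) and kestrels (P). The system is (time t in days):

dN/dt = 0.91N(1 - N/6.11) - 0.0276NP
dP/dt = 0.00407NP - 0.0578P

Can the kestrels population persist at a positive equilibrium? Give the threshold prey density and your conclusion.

Threshold N = 14.2; K < 14.2, so no, the predator goes extinct.

The predator equation gives dP/dt > 0 only when N > 0.0578/0.00407 = 14.2.
Without the predator, N → K = 6.11. Since 6.11 < 14.2, the predator cannot invade.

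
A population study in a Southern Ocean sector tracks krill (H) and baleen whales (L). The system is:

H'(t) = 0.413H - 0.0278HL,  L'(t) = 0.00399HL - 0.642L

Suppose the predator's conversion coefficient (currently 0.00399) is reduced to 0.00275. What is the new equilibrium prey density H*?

At the interior fixed point, setting dL/dt = 0 with L > 0 fixes H* = (predator death rate)/(HL coefficient) — independent of the other coefficients.
With the change, H* = 0.642/0.00275 = 233; it rises from 161.

H* ≈ 233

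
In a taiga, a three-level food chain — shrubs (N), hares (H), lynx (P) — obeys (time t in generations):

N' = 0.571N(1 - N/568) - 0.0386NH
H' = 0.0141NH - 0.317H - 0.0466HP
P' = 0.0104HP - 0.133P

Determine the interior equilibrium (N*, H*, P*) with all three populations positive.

N* ≈ 77, H* ≈ 12.8, P* ≈ 16.5

From dP/dt = 0: 0.0104H* = 0.133, so H* = 12.8.
From dN/dt = 0: 0.571(1 - N*/568) = 0.0386·12.8, giving N* = 568·(1 - 0.865) = 77.
From dH/dt = 0: 0.0141·77 - 0.317 = 0.0466P*, so P* = 0.768/0.0466 = 16.5.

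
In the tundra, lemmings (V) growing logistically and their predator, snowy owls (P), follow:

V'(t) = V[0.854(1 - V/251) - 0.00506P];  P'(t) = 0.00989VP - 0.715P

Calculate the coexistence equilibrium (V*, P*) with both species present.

V* ≈ 72.3, P* ≈ 120

From dP/dt = 0 with P > 0: 0.00989V* = 0.715, so V* = 72.3.
Substitute into dV/dt = 0: 0.854(1 - 72.3/251) = 0.00506P*.
The bracket is 0.712, giving P* = 0.608/0.00506 = 120.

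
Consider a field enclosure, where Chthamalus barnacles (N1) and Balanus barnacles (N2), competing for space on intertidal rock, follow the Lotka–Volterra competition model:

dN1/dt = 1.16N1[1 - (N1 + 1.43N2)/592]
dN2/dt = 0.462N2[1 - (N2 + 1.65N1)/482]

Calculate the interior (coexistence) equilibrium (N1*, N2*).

Setting both brackets to zero gives the nullclines N1 + 1.43N2 = 592 and 1.65N1 + N2 = 482.
Substituting N2 = 482 - 1.65N1 into the first: N1(1 - 1.43·1.65) = 592 - 1.43·482.
So N1* = -97.3/-1.36 = 71.5, and then N2* = 482 - 1.65·71.5 = 364.

N1* ≈ 71.5, N2* ≈ 364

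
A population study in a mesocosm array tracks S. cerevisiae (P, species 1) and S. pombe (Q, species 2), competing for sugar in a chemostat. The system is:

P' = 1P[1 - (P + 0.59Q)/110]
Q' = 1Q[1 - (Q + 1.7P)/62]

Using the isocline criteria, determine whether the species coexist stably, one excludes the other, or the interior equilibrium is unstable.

species 1 excludes species 2

Compare the nullcline intercepts: K1/α12 = 110/0.59 = 186 > K2 = 62; K2/α21 = 62/1.7 = 36.5 < K1 = 110.
Since the inequalities point opposite ways, species 1 can invade but species 2 cannot.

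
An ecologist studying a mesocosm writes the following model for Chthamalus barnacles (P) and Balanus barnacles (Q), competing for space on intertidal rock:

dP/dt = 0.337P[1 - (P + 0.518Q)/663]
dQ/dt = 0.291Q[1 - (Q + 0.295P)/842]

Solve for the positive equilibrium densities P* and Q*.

P* ≈ 268, Q* ≈ 763

Setting both brackets to zero gives the nullclines P + 0.518Q = 663 and 0.295P + Q = 842.
Substituting Q = 842 - 0.295P into the first: P(1 - 0.518·0.295) = 663 - 0.518·842.
So P* = 227/0.847 = 268, and then Q* = 842 - 0.295·268 = 763.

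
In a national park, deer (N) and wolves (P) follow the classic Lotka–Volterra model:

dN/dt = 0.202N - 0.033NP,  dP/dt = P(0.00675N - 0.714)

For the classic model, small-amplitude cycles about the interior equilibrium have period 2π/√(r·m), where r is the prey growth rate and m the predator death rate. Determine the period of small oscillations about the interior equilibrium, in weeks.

Here r = 0.202 and m = 0.714, so r·m = 0.144.
ω = √0.144 = 0.38 per week, hence T = 2π/ω ≈ 16.5 weeks.

T ≈ 16.5 weeks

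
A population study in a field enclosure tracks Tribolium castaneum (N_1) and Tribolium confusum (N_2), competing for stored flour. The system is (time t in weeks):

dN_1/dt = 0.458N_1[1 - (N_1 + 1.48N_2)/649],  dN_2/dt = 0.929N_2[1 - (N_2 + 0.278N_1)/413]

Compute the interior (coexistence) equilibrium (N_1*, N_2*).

Setting both brackets to zero gives the nullclines N_1 + 1.48N_2 = 649 and 0.278N_1 + N_2 = 413.
Substituting N_2 = 413 - 0.278N_1 into the first: N_1(1 - 1.48·0.278) = 649 - 1.48·413.
So N_1* = 37.8/0.589 = 64.2, and then N_2* = 413 - 0.278·64.2 = 395.

N_1* ≈ 64.2, N_2* ≈ 395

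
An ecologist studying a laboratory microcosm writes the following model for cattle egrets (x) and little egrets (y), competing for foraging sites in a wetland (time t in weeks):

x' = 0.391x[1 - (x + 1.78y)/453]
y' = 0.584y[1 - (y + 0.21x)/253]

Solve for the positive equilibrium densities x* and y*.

Setting both brackets to zero gives the nullclines x + 1.78y = 453 and 0.21x + y = 253.
Substituting y = 253 - 0.21x into the first: x(1 - 1.78·0.21) = 453 - 1.78·253.
So x* = 2.66/0.626 = 4.25, and then y* = 253 - 0.21·4.25 = 252.

x* ≈ 4.25, y* ≈ 252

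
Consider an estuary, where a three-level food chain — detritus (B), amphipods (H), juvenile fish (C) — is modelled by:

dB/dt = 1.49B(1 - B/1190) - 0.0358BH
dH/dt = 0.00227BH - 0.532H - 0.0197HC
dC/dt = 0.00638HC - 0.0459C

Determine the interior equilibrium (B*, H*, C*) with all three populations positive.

From dC/dt = 0: 0.00638H* = 0.0459, so H* = 7.19.
From dB/dt = 0: 1.49(1 - B*/1190) = 0.0358·7.19, giving B* = 1190·(1 - 0.173) = 984.
From dH/dt = 0: 0.00227·984 - 0.532 = 0.0197C*, so C* = 1.7/0.0197 = 86.4.

B* ≈ 984, H* ≈ 7.19, C* ≈ 86.4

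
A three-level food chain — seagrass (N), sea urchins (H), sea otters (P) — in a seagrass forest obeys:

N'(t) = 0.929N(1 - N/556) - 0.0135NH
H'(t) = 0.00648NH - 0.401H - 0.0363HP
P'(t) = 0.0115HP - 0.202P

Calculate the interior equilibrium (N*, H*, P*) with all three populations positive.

From dP/dt = 0: 0.0115H* = 0.202, so H* = 17.6.
From dN/dt = 0: 0.929(1 - N*/556) = 0.0135·17.6, giving N* = 556·(1 - 0.255) = 414.
From dH/dt = 0: 0.00648·414 - 0.401 = 0.0363P*, so P* = 2.28/0.0363 = 62.9.

N* ≈ 414, H* ≈ 17.6, P* ≈ 62.9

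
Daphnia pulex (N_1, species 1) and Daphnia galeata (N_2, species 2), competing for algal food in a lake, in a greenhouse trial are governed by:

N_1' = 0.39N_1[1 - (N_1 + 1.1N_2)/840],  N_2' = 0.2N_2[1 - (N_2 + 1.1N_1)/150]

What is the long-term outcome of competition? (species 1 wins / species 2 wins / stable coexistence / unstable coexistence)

species 1 excludes species 2

Compare the nullcline intercepts: K1/α12 = 840/1.1 = 764 > K2 = 150; K2/α21 = 150/1.1 = 136 < K1 = 840.
Since the inequalities point opposite ways, species 1 can invade but species 2 cannot.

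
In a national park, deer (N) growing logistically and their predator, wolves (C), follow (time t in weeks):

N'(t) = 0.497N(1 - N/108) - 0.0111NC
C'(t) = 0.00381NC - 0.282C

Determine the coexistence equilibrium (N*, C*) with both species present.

N* ≈ 74, C* ≈ 14.1

From dC/dt = 0 with C > 0: 0.00381N* = 0.282, so N* = 74.
Substitute into dN/dt = 0: 0.497(1 - 74/108) = 0.0111C*.
The bracket is 0.315, giving C* = 0.156/0.0111 = 14.1.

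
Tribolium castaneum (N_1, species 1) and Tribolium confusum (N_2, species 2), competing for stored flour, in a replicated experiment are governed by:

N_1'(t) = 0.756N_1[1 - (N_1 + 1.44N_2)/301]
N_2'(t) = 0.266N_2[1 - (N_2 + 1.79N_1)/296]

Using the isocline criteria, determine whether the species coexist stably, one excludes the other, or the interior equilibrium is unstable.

Compare the nullcline intercepts: K1/α12 = 301/1.44 = 209 < K2 = 296; K2/α21 = 296/1.79 = 165 < K1 = 301.
Since both are reversed, neither can invade when rare; the interior point is a saddle.

unstable coexistence (outcome depends on initial conditions)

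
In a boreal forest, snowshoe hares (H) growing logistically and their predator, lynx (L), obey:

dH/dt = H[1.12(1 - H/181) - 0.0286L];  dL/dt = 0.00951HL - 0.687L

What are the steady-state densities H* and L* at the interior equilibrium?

From dL/dt = 0 with L > 0: 0.00951H* = 0.687, so H* = 72.2.
Substitute into dH/dt = 0: 1.12(1 - 72.2/181) = 0.0286L*.
The bracket is 0.601, giving L* = 0.673/0.0286 = 23.5.

H* ≈ 72.2, L* ≈ 23.5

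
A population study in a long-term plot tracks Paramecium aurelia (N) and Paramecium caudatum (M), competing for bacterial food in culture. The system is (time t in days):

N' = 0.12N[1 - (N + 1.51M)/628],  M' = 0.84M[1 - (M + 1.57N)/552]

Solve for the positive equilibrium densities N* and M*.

N* ≈ 150, M* ≈ 317

Setting both brackets to zero gives the nullclines N + 1.51M = 628 and 1.57N + M = 552.
Substituting M = 552 - 1.57N into the first: N(1 - 1.51·1.57) = 628 - 1.51·552.
So N* = -206/-1.37 = 150, and then M* = 552 - 1.57·150 = 317.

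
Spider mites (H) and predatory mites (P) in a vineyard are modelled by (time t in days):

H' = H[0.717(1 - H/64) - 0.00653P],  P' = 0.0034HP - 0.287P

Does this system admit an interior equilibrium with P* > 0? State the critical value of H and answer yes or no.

Threshold H = 84.4; K < 84.4, so no, the predator goes extinct.

The predator equation gives dP/dt > 0 only when H > 0.287/0.0034 = 84.4.
Without the predator, H → K = 64. Since 64 < 84.4, the predator cannot invade.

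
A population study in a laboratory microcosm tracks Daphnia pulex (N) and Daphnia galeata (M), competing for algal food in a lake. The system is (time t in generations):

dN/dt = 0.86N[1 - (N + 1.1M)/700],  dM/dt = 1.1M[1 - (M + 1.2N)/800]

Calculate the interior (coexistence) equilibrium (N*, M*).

Setting both brackets to zero gives the nullclines N + 1.1M = 700 and 1.2N + M = 800.
Substituting M = 800 - 1.2N into the first: N(1 - 1.1·1.2) = 700 - 1.1·800.
So N* = -180/-0.32 = 563, and then M* = 800 - 1.2·563 = 125.

N* ≈ 563, M* ≈ 125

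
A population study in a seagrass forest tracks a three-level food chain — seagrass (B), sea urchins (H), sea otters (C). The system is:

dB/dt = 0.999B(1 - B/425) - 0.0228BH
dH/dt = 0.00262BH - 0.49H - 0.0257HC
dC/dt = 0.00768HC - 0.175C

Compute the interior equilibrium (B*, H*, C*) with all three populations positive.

From dC/dt = 0: 0.00768H* = 0.175, so H* = 22.8.
From dB/dt = 0: 0.999(1 - B*/425) = 0.0228·22.8, giving B* = 425·(1 - 0.52) = 204.
From dH/dt = 0: 0.00262·204 - 0.49 = 0.0257C*, so C* = 0.0444/0.0257 = 1.73.

B* ≈ 204, H* ≈ 22.8, C* ≈ 1.73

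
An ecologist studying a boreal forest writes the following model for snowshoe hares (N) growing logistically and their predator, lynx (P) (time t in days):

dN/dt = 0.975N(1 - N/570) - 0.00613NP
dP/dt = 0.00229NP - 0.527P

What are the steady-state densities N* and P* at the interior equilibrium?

N* ≈ 230, P* ≈ 94.8

From dP/dt = 0 with P > 0: 0.00229N* = 0.527, so N* = 230.
Substitute into dN/dt = 0: 0.975(1 - 230/570) = 0.00613P*.
The bracket is 0.596, giving P* = 0.581/0.00613 = 94.8.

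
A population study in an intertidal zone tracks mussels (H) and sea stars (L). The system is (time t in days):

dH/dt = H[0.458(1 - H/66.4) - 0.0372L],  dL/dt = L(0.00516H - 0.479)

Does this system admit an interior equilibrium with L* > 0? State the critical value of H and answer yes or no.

Threshold H = 92.8; K < 92.8, so no, the predator goes extinct.

The predator equation gives dL/dt > 0 only when H > 0.479/0.00516 = 92.8.
Without the predator, H → K = 66.4. Since 66.4 < 92.8, the predator cannot invade.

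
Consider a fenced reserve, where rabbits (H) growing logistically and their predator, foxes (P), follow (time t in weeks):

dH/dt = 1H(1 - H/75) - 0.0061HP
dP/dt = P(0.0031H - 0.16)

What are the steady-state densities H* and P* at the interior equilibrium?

From dP/dt = 0 with P > 0: 0.0031H* = 0.16, so H* = 51.6.
Substitute into dH/dt = 0: 1(1 - 51.6/75) = 0.0061P*.
The bracket is 0.312, giving P* = 0.312/0.0061 = 51.1.

H* ≈ 51.6, P* ≈ 51.1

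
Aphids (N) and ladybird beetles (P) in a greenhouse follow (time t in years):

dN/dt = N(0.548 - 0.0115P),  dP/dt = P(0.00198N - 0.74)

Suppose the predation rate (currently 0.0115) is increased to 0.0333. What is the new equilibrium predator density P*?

P* ≈ 16.5

At the interior fixed point, setting dN/dt = 0 with N > 0 fixes P* = (prey growth rate)/(NP coefficient) — independent of the other coefficients.
With the change, P* = 0.548/0.0333 = 16.5; it falls from 47.7.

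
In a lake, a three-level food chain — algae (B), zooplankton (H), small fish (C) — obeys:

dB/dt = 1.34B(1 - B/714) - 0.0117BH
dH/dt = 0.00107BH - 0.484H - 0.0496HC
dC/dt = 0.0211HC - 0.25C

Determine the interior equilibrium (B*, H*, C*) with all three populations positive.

B* ≈ 640, H* ≈ 11.8, C* ≈ 4.05

From dC/dt = 0: 0.0211H* = 0.25, so H* = 11.8.
From dB/dt = 0: 1.34(1 - B*/714) = 0.0117·11.8, giving B* = 714·(1 - 0.103) = 640.
From dH/dt = 0: 0.00107·640 - 0.484 = 0.0496C*, so C* = 0.201/0.0496 = 4.05.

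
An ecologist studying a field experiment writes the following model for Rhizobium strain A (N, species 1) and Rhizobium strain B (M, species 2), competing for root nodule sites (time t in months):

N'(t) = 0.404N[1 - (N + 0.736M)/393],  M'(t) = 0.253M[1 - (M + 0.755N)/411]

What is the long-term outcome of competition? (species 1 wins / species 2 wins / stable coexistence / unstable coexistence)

Compare the nullcline intercepts: K1/α12 = 393/0.736 = 534 > K2 = 411; K2/α21 = 411/0.755 = 544 > K1 = 393.
Since both inequalities hold, each species can invade when rare, so the interior equilibrium is stable.

stable coexistence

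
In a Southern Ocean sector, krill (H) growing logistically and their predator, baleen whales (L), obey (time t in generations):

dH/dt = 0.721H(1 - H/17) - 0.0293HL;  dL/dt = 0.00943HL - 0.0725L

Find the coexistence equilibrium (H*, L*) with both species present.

H* ≈ 7.69, L* ≈ 13.5

From dL/dt = 0 with L > 0: 0.00943H* = 0.0725, so H* = 7.69.
Substitute into dH/dt = 0: 0.721(1 - 7.69/17) = 0.0293L*.
The bracket is 0.548, giving L* = 0.395/0.0293 = 13.5.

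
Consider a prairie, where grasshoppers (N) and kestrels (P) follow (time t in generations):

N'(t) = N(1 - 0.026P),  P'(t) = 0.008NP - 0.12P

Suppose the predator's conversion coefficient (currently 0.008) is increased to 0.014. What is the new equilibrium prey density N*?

At the interior fixed point, setting dP/dt = 0 with P > 0 fixes N* = (predator death rate)/(NP coefficient) — independent of the other coefficients.
With the change, N* = 0.12/0.014 = 8.57; it falls from 15.

N* ≈ 8.57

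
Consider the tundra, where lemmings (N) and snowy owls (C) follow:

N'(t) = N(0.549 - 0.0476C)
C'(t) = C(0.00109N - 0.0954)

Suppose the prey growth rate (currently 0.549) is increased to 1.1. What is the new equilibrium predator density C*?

At the interior fixed point, setting dN/dt = 0 with N > 0 fixes C* = (prey growth rate)/(NC coefficient) — independent of the other coefficients.
With the change, C* = 1.1/0.0476 = 23.1; it rises from 11.5.

C* ≈ 23.1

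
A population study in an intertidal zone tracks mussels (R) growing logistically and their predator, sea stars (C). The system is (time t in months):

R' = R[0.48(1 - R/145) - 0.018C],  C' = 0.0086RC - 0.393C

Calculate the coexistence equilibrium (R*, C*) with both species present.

R* ≈ 45.7, C* ≈ 18.3

From dC/dt = 0 with C > 0: 0.0086R* = 0.393, so R* = 45.7.
Substitute into dR/dt = 0: 0.48(1 - 45.7/145) = 0.018C*.
The bracket is 0.685, giving C* = 0.329/0.018 = 18.3.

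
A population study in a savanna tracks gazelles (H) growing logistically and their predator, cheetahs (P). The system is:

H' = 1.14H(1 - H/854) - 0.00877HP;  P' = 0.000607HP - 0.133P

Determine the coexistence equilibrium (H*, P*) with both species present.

H* ≈ 219, P* ≈ 96.6

From dP/dt = 0 with P > 0: 0.000607H* = 0.133, so H* = 219.
Substitute into dH/dt = 0: 1.14(1 - 219/854) = 0.00877P*.
The bracket is 0.743, giving P* = 0.848/0.00877 = 96.6.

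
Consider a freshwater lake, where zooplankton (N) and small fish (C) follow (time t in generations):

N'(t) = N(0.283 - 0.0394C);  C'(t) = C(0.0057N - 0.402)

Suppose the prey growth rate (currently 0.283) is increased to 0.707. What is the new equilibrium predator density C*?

At the interior fixed point, setting dN/dt = 0 with N > 0 fixes C* = (prey growth rate)/(NC coefficient) — independent of the other coefficients.
With the change, C* = 0.707/0.0394 = 17.9; it rises from 7.18.

C* ≈ 17.9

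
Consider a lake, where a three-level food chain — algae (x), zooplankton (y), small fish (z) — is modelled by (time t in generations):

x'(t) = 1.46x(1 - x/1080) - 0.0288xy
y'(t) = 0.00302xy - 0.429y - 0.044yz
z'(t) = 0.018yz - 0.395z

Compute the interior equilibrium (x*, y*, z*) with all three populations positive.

From dz/dt = 0: 0.018y* = 0.395, so y* = 21.9.
From dx/dt = 0: 1.46(1 - x*/1080) = 0.0288·21.9, giving x* = 1080·(1 - 0.433) = 612.
From dy/dt = 0: 0.00302·612 - 0.429 = 0.044z*, so z* = 1.42/0.044 = 32.3.

x* ≈ 612, y* ≈ 21.9, z* ≈ 32.3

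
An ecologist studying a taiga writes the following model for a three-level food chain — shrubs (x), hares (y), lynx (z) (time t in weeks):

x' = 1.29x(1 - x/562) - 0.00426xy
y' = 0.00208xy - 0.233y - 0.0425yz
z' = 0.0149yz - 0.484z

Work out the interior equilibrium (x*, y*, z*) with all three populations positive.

From dz/dt = 0: 0.0149y* = 0.484, so y* = 32.5.
From dx/dt = 0: 1.29(1 - x*/562) = 0.00426·32.5, giving x* = 562·(1 - 0.107) = 502.
From dy/dt = 0: 0.00208·502 - 0.233 = 0.0425z*, so z* = 0.811/0.0425 = 19.1.

x* ≈ 502, y* ≈ 32.5, z* ≈ 19.1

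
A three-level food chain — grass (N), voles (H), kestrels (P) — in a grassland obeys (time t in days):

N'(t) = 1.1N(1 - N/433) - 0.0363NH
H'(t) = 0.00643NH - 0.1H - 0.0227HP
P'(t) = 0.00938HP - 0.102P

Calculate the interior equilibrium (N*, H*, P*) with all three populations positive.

From dP/dt = 0: 0.00938H* = 0.102, so H* = 10.9.
From dN/dt = 0: 1.1(1 - N*/433) = 0.0363·10.9, giving N* = 433·(1 - 0.359) = 278.
From dH/dt = 0: 0.00643·278 - 0.1 = 0.0227P*, so P* = 1.69/0.0227 = 74.2.

N* ≈ 278, H* ≈ 10.9, P* ≈ 74.2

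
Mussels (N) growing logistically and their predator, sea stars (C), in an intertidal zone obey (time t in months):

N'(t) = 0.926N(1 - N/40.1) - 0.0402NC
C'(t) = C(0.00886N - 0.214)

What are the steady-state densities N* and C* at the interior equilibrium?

N* ≈ 24.2, C* ≈ 9.16

From dC/dt = 0 with C > 0: 0.00886N* = 0.214, so N* = 24.2.
Substitute into dN/dt = 0: 0.926(1 - 24.2/40.1) = 0.0402C*.
The bracket is 0.398, giving C* = 0.368/0.0402 = 9.16.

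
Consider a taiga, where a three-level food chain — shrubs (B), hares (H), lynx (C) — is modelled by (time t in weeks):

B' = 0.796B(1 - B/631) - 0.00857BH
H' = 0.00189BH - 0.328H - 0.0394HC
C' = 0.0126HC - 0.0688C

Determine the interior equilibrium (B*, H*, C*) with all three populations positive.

From dC/dt = 0: 0.0126H* = 0.0688, so H* = 5.46.
From dB/dt = 0: 0.796(1 - B*/631) = 0.00857·5.46, giving B* = 631·(1 - 0.0588) = 594.
From dH/dt = 0: 0.00189·594 - 0.328 = 0.0394C*, so C* = 0.794/0.0394 = 20.2.

B* ≈ 594, H* ≈ 5.46, C* ≈ 20.2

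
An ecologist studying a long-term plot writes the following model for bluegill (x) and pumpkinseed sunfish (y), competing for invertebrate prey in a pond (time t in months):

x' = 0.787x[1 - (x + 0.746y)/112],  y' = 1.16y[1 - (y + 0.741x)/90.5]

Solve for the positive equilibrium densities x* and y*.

Setting both brackets to zero gives the nullclines x + 0.746y = 112 and 0.741x + y = 90.5.
Substituting y = 90.5 - 0.741x into the first: x(1 - 0.746·0.741) = 112 - 0.746·90.5.
So x* = 44.5/0.447 = 99.5, and then y* = 90.5 - 0.741·99.5 = 16.8.

x* ≈ 99.5, y* ≈ 16.8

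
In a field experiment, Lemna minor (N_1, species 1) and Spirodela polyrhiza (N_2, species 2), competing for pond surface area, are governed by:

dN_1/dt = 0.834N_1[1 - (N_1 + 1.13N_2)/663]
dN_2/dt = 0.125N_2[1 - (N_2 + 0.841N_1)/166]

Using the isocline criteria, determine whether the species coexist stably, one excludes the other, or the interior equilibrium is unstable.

Compare the nullcline intercepts: K1/α12 = 663/1.13 = 587 > K2 = 166; K2/α21 = 166/0.841 = 197 < K1 = 663.
Since the inequalities point opposite ways, species 1 can invade but species 2 cannot.

species 1 excludes species 2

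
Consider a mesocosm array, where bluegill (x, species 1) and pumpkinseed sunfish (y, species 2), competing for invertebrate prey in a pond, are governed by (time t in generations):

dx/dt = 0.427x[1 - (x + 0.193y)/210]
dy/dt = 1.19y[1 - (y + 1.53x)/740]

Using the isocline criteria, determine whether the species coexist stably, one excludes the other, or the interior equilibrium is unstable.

Compare the nullcline intercepts: K1/α12 = 210/0.193 = 1090 > K2 = 740; K2/α21 = 740/1.53 = 484 > K1 = 210.
Since both inequalities hold, each species can invade when rare, so the interior equilibrium is stable.

stable coexistence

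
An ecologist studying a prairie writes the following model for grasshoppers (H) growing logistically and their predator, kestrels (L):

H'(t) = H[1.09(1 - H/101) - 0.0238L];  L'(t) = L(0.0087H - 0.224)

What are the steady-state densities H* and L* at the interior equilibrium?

H* ≈ 25.7, L* ≈ 34.1

From dL/dt = 0 with L > 0: 0.0087H* = 0.224, so H* = 25.7.
Substitute into dH/dt = 0: 1.09(1 - 25.7/101) = 0.0238L*.
The bracket is 0.745, giving L* = 0.812/0.0238 = 34.1.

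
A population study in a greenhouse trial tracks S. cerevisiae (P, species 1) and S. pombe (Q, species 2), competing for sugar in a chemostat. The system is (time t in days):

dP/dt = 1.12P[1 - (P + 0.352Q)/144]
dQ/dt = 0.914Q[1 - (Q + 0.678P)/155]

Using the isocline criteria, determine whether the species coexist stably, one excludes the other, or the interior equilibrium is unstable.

Compare the nullcline intercepts: K1/α12 = 144/0.352 = 409 > K2 = 155; K2/α21 = 155/0.678 = 229 > K1 = 144.
Since both inequalities hold, each species can invade when rare, so the interior equilibrium is stable.

stable coexistence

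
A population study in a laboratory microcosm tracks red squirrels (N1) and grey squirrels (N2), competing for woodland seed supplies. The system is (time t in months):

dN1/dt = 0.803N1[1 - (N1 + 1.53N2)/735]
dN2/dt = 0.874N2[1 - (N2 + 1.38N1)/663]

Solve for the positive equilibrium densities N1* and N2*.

Setting both brackets to zero gives the nullclines N1 + 1.53N2 = 735 and 1.38N1 + N2 = 663.
Substituting N2 = 663 - 1.38N1 into the first: N1(1 - 1.53·1.38) = 735 - 1.53·663.
So N1* = -279/-1.11 = 251, and then N2* = 663 - 1.38·251 = 316.

N1* ≈ 251, N2* ≈ 316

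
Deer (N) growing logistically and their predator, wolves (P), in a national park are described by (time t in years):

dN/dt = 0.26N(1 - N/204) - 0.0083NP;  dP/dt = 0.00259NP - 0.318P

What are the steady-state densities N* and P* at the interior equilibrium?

N* ≈ 123, P* ≈ 12.5

From dP/dt = 0 with P > 0: 0.00259N* = 0.318, so N* = 123.
Substitute into dN/dt = 0: 0.26(1 - 123/204) = 0.0083P*.
The bracket is 0.398, giving P* = 0.104/0.0083 = 12.5.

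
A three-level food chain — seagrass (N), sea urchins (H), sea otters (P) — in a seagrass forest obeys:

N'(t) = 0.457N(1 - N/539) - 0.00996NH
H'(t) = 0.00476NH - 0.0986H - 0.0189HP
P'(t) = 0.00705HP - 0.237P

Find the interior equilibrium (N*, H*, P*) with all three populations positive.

From dP/dt = 0: 0.00705H* = 0.237, so H* = 33.6.
From dN/dt = 0: 0.457(1 - N*/539) = 0.00996·33.6, giving N* = 539·(1 - 0.733) = 144.
From dH/dt = 0: 0.00476·144 - 0.0986 = 0.0189P*, so P* = 0.587/0.0189 = 31.1.

N* ≈ 144, H* ≈ 33.6, P* ≈ 31.1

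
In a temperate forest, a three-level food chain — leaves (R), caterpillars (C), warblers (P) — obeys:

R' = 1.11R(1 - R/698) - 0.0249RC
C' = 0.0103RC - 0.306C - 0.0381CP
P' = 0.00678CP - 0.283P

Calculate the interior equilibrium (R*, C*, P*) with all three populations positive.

From dP/dt = 0: 0.00678C* = 0.283, so C* = 41.7.
From dR/dt = 0: 1.11(1 - R*/698) = 0.0249·41.7, giving R* = 698·(1 - 0.936) = 44.4.
From dC/dt = 0: 0.0103·44.4 - 0.306 = 0.0381P*, so P* = 0.152/0.0381 = 3.98.

R* ≈ 44.4, C* ≈ 41.7, P* ≈ 3.98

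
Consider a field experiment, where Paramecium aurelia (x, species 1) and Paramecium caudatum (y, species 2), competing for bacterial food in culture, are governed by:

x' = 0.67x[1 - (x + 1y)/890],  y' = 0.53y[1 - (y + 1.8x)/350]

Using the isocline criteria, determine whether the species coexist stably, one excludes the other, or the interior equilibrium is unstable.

species 1 excludes species 2

Compare the nullcline intercepts: K1/α12 = 890/1 = 890 > K2 = 350; K2/α21 = 350/1.8 = 194 < K1 = 890.
Since the inequalities point opposite ways, species 1 can invade but species 2 cannot.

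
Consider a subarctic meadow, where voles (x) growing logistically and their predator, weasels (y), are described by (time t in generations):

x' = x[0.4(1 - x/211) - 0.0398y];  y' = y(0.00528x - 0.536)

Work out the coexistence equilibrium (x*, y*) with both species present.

From dy/dt = 0 with y > 0: 0.00528x* = 0.536, so x* = 102.
Substitute into dx/dt = 0: 0.4(1 - 102/211) = 0.0398y*.
The bracket is 0.519, giving y* = 0.208/0.0398 = 5.21.

x* ≈ 102, y* ≈ 5.21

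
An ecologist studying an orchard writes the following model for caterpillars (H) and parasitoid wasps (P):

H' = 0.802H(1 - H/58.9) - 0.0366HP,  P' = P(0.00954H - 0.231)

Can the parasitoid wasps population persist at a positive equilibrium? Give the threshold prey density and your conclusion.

The predator equation gives dP/dt > 0 only when H > 0.231/0.00954 = 24.2.
Without the predator, H → K = 58.9. Since 58.9 > 24.2, the predator can invade and persist.

Threshold H = 24.2; K > 24.2, so yes, the predator persists.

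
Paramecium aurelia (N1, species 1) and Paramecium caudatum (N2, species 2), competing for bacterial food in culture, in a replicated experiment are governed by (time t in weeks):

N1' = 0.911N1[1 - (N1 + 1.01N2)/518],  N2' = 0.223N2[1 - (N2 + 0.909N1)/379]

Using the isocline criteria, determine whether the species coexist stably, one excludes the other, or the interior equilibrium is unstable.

Compare the nullcline intercepts: K1/α12 = 518/1.01 = 513 > K2 = 379; K2/α21 = 379/0.909 = 417 < K1 = 518.
Since the inequalities point opposite ways, species 1 can invade but species 2 cannot.

species 1 excludes species 2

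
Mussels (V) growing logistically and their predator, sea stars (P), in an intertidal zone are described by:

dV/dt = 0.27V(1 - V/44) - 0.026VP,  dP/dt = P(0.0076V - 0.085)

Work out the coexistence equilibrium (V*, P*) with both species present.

From dP/dt = 0 with P > 0: 0.0076V* = 0.085, so V* = 11.2.
Substitute into dV/dt = 0: 0.27(1 - 11.2/44) = 0.026P*.
The bracket is 0.746, giving P* = 0.201/0.026 = 7.74.

V* ≈ 11.2, P* ≈ 7.74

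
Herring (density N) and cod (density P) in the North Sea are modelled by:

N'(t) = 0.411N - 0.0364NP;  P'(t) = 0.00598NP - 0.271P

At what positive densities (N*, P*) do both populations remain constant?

N* ≈ 45.3, P* ≈ 11.3

Set dP/dt = 0 with P > 0: 0.00598N - 0.271 = 0, so N* = 0.271/0.00598 = 45.3.
Set dN/dt = 0 with N > 0: 0.411 - 0.0364P = 0, so P* = 0.411/0.0364 = 11.3.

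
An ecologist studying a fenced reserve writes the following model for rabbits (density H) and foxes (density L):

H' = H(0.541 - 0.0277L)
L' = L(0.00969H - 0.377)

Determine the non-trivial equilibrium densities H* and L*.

H* ≈ 38.9, L* ≈ 19.5

Set dL/dt = 0 with L > 0: 0.00969H - 0.377 = 0, so H* = 0.377/0.00969 = 38.9.
Set dH/dt = 0 with H > 0: 0.541 - 0.0277L = 0, so L* = 0.541/0.0277 = 19.5.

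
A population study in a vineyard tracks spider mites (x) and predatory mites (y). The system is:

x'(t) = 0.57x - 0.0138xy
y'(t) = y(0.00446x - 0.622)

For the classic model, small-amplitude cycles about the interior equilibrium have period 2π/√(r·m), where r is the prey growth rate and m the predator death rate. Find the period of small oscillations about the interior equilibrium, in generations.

Here r = 0.57 and m = 0.622, so r·m = 0.355.
ω = √0.355 = 0.595 per generation, hence T = 2π/ω ≈ 10.6 generations.

T ≈ 10.6 generations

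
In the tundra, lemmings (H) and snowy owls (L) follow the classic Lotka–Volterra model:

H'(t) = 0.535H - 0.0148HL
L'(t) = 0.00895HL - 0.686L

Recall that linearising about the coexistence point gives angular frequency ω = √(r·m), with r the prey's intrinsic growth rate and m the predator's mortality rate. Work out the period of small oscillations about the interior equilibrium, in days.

Here r = 0.535 and m = 0.686, so r·m = 0.367.
ω = √0.367 = 0.606 per day, hence T = 2π/ω ≈ 10.4 days.

T ≈ 10.4 days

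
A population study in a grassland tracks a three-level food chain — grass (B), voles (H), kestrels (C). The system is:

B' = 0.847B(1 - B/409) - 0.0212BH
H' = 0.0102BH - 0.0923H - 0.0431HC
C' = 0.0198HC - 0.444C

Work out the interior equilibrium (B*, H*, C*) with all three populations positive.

B* ≈ 179, H* ≈ 22.4, C* ≈ 40.3

From dC/dt = 0: 0.0198H* = 0.444, so H* = 22.4.
From dB/dt = 0: 0.847(1 - B*/409) = 0.0212·22.4, giving B* = 409·(1 - 0.561) = 179.
From dH/dt = 0: 0.0102·179 - 0.0923 = 0.0431C*, so C* = 1.74/0.0431 = 40.3.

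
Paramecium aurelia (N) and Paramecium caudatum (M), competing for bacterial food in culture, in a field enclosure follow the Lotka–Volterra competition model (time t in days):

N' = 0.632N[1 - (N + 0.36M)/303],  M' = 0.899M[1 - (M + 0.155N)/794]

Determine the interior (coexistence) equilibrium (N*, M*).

Setting both brackets to zero gives the nullclines N + 0.36M = 303 and 0.155N + M = 794.
Substituting M = 794 - 0.155N into the first: N(1 - 0.36·0.155) = 303 - 0.36·794.
So N* = 17.2/0.944 = 18.2, and then M* = 794 - 0.155·18.2 = 791.

N* ≈ 18.2, M* ≈ 791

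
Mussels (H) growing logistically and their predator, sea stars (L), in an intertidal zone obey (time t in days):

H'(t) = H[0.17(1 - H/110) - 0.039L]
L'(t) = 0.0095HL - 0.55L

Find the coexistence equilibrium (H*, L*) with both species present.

From dL/dt = 0 with L > 0: 0.0095H* = 0.55, so H* = 57.9.
Substitute into dH/dt = 0: 0.17(1 - 57.9/110) = 0.039L*.
The bracket is 0.474, giving L* = 0.0805/0.039 = 2.06.

H* ≈ 57.9, L* ≈ 2.06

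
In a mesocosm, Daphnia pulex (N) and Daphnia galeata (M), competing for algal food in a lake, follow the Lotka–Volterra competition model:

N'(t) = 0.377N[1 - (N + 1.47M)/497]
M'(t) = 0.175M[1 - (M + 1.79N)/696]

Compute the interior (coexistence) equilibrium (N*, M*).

Setting both brackets to zero gives the nullclines N + 1.47M = 497 and 1.79N + M = 696.
Substituting M = 696 - 1.79N into the first: N(1 - 1.47·1.79) = 497 - 1.47·696.
So N* = -526/-1.63 = 323, and then M* = 696 - 1.79·323 = 119.

N* ≈ 323, M* ≈ 119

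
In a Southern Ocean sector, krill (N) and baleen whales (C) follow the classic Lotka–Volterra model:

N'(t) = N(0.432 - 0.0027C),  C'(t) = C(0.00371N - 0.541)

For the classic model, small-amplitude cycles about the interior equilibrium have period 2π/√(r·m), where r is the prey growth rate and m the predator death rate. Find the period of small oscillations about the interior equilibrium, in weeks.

Here r = 0.432 and m = 0.541, so r·m = 0.234.
ω = √0.234 = 0.483 per week, hence T = 2π/ω ≈ 13 weeks.

T ≈ 13 weeks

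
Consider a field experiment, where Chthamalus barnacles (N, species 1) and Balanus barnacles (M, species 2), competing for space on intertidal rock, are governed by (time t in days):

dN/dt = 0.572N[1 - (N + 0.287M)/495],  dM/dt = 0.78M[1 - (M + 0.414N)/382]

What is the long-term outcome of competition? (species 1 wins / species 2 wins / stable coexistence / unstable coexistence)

stable coexistence

Compare the nullcline intercepts: K1/α12 = 495/0.287 = 1720 > K2 = 382; K2/α21 = 382/0.414 = 923 > K1 = 495.
Since both inequalities hold, each species can invade when rare, so the interior equilibrium is stable.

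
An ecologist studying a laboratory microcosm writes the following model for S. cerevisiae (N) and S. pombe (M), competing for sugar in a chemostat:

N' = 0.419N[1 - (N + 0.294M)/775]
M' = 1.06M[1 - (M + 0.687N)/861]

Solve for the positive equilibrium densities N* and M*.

N* ≈ 654, M* ≈ 412

Setting both brackets to zero gives the nullclines N + 0.294M = 775 and 0.687N + M = 861.
Substituting M = 861 - 0.687N into the first: N(1 - 0.294·0.687) = 775 - 0.294·861.
So N* = 522/0.798 = 654, and then M* = 861 - 0.687·654 = 412.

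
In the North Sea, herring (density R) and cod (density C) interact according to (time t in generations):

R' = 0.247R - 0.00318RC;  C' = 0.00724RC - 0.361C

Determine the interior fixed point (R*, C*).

Set dC/dt = 0 with C > 0: 0.00724R - 0.361 = 0, so R* = 0.361/0.00724 = 49.9.
Set dR/dt = 0 with R > 0: 0.247 - 0.00318C = 0, so C* = 0.247/0.00318 = 77.7.

R* ≈ 49.9, C* ≈ 77.7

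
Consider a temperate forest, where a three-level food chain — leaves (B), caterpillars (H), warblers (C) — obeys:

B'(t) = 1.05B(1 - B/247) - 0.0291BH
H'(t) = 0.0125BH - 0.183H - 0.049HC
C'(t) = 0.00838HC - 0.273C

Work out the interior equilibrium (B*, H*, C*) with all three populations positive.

B* ≈ 24, H* ≈ 32.6, C* ≈ 2.39

From dC/dt = 0: 0.00838H* = 0.273, so H* = 32.6.
From dB/dt = 0: 1.05(1 - B*/247) = 0.0291·32.6, giving B* = 247·(1 - 0.903) = 24.
From dH/dt = 0: 0.0125·24 - 0.183 = 0.049C*, so C* = 0.117/0.049 = 2.39.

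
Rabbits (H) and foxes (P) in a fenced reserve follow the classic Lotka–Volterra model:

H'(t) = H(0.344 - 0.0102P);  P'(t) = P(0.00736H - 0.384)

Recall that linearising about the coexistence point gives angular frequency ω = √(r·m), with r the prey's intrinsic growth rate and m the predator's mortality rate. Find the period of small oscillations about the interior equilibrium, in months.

T ≈ 17.3 months

Here r = 0.344 and m = 0.384, so r·m = 0.132.
ω = √0.132 = 0.363 per month, hence T = 2π/ω ≈ 17.3 months.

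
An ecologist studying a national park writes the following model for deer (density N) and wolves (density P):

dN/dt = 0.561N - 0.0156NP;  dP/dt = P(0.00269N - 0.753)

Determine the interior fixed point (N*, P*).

Set dP/dt = 0 with P > 0: 0.00269N - 0.753 = 0, so N* = 0.753/0.00269 = 280.
Set dN/dt = 0 with N > 0: 0.561 - 0.0156P = 0, so P* = 0.561/0.0156 = 36.

N* ≈ 280, P* ≈ 36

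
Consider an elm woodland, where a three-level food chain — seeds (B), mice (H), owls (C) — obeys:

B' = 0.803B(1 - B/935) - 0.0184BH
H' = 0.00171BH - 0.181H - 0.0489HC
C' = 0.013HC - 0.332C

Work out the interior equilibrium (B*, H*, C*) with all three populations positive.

From dC/dt = 0: 0.013H* = 0.332, so H* = 25.5.
From dB/dt = 0: 0.803(1 - B*/935) = 0.0184·25.5, giving B* = 935·(1 - 0.585) = 388.
From dH/dt = 0: 0.00171·388 - 0.181 = 0.0489C*, so C* = 0.482/0.0489 = 9.86.

B* ≈ 388, H* ≈ 25.5, C* ≈ 9.86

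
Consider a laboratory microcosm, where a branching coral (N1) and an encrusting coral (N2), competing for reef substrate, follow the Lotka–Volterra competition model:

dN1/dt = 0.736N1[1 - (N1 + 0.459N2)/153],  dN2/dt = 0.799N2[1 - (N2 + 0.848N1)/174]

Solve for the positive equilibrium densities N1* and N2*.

Setting both brackets to zero gives the nullclines N1 + 0.459N2 = 153 and 0.848N1 + N2 = 174.
Substituting N2 = 174 - 0.848N1 into the first: N1(1 - 0.459·0.848) = 153 - 0.459·174.
So N1* = 73.1/0.611 = 120, and then N2* = 174 - 0.848·120 = 72.5.

N1* ≈ 120, N2* ≈ 72.5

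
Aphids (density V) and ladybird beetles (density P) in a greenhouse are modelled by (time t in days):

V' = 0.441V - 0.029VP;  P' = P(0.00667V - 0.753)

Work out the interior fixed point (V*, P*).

Set dP/dt = 0 with P > 0: 0.00667V - 0.753 = 0, so V* = 0.753/0.00667 = 113.
Set dV/dt = 0 with V > 0: 0.441 - 0.029P = 0, so P* = 0.441/0.029 = 15.2.

V* ≈ 113, P* ≈ 15.2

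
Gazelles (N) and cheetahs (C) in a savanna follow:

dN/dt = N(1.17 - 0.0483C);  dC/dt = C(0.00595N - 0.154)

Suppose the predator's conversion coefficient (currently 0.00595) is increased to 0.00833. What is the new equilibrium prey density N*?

At the interior fixed point, setting dC/dt = 0 with C > 0 fixes N* = (predator death rate)/(NC coefficient) — independent of the other coefficients.
With the change, N* = 0.154/0.00833 = 18.5; it falls from 25.9.

N* ≈ 18.5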